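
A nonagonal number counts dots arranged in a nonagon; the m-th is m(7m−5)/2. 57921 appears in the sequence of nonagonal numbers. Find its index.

Set n(7n−5)/2 = 57921, giving 7n² − 5n − 115842 = 0.
The discriminant is 25 + 56·57921 = 3243601, and √3243601 = 1801.
So n = (5 + 1801) / 14 = 1806/14 = 129.

129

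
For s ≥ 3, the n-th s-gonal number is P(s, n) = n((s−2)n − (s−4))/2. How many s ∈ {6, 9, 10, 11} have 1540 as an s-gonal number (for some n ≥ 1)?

2

s = 6: P(6, 28) = 1540. ✓
s = 9: P(9, 21) = 1491 and P(9, 22) = 1639; 1540 is not s-gonal.
s = 10: P(10, 20) = 1540. ✓
s = 11: P(11, 18) = 1395 and P(11, 19) = 1558; 1540 is not s-gonal.
Hits: s ∈ {6, 10} → 2.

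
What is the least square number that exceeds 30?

Solve n² > 30 for integer n.
The largest n with value ≤ 30 is 5 (since 25 ≤ 30 < 36), so the first above is n = 6, value 36.

36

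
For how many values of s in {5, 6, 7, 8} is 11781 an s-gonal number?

s = 5: P(5, 88) = 11572 and P(5, 89) = 11837; 11781 is not s-gonal.
s = 6: P(6, 77) = 11781. ✓
s = 7: P(7, 68) = 11458 and P(7, 69) = 11799; 11781 is not s-gonal.
s = 8: P(8, 63) = 11781. ✓
Hits: s ∈ {6, 8} → 2.

2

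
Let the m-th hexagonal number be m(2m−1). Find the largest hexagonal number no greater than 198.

190

Solve n(2n−1) ≤ 198 for integer n.
n = 10 gives 190 ≤ 198, while n = 11 gives 231 > 198; so the answer is 190.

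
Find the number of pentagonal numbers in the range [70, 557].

The n-th pentagonal number is n(3n−1)/2.
Smallest index with value ≥ 70: n = 7 (giving 70).
Largest index with value ≤ 557: n = 19 (giving 532).
Indices 7 through 19: 13 terms.

13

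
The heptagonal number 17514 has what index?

Set n(5n−3)/2 = 17514, giving 5n² − 3n − 35028 = 0.
The discriminant is 9 + 40·17514 = 700569, and √700569 = 837.
So n = (3 + 837) / 10 = 840/10 = 84.

84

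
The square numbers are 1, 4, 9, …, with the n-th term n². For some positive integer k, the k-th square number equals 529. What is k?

We need n² = 529, so n = √529 = 23.

23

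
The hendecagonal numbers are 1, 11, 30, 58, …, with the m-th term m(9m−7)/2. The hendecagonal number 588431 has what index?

362

Set n(9n−7)/2 = 588431, giving 9n² − 7n − 1176862 = 0.
The discriminant is 49 + 72·588431 = 42367081, and √42367081 = 6509.
So n = (7 + 6509) / 18 = 6516/18 = 362.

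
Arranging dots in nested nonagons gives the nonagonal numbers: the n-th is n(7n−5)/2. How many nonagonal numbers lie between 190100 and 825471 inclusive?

253

The n-th nonagonal number is n(7n−5)/2.
Smallest index with value ≥ 190100: n = 234 (giving 191061).
Largest index with value ≤ 825471: n = 486 (giving 825471).
Indices 234 through 486: 253 terms.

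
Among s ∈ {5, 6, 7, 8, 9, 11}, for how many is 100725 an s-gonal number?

2

s = 5: P(5, 259) = 100492 and P(5, 260) = 101270; 100725 is not s-gonal.
s = 6: P(6, 224) = 100128 and P(6, 225) = 101025; 100725 is not s-gonal.
s = 7: P(7, 201) = 100701 and P(7, 202) = 101707; 100725 is not s-gonal.
s = 8: P(8, 183) = 100101 and P(8, 184) = 101200; 100725 is not s-gonal.
s = 9: P(9, 170) = 100725. ✓
s = 11: P(11, 150) = 100725. ✓
Hits: s ∈ {9, 11} → 2.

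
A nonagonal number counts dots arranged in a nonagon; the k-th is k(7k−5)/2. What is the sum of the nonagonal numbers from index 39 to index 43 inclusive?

Σ i(7i−5)/2 = (7Σi² − 5Σi) / 2 over i = 39..43.
Σi = 946 − 741 = 205 and Σi² = 27434 − 19019 = 8415.
(7·8415 − 5·205) / 2 = 57880/2 = 28940.

28940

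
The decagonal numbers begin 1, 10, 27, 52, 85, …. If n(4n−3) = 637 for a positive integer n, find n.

13

Set n(4n−3) = 637, giving 4n² − 3n − 637 = 0.
So n = (3 + 101) / 8 = 104/8 = 13.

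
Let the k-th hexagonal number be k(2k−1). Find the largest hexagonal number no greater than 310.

Solve n(2n−1) ≤ 310 for integer n.
n = 12 gives 276 ≤ 310, while n = 13 gives 325 > 310; so the answer is 276.

276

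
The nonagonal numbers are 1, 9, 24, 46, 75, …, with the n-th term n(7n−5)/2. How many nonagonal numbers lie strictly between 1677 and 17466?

48

The n-th nonagonal number is n(7n−5)/2.
Smallest index with value > 1677: n = 23 (giving 1794).
Largest index with value < 17466: n = 70 (giving 16975).
Indices 23 through 70: 48 terms.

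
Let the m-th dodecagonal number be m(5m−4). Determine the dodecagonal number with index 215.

230265

The 215th dodecagonal number is n(5n−4) with n = 215.
215·(5·215 − 4) = 215·1071 = 230265.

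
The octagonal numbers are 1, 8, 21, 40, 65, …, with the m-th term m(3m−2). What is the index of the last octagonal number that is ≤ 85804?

Solve n(3n−2) ≤ 85804 for integer n.
n = 169 gives 85345 ≤ 85804, while n = 170 gives 86360 > 85804; so the answer is index 169.

169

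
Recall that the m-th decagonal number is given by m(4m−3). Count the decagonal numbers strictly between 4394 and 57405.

The n-th decagonal number is n(4n−3).
Smallest index with value > 4394: n = 34 (giving 4522).
Largest index with value < 57405: n = 120 (giving 57240).
Indices 34 through 120: 87 terms.

87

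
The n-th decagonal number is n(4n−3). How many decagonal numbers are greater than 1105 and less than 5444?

The n-th decagonal number is n(4n−3).
Smallest index with value > 1105: n = 18 (giving 1242).
Largest index with value < 5444: n = 37 (giving 5365).
Indices 18 through 37: 20 terms.

20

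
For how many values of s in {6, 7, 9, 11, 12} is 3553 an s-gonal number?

s = 6: P(6, 42) = 3486 and P(6, 43) = 3655; 3553 is not s-gonal.
s = 7: P(7, 38) = 3553. ✓
s = 9: P(9, 32) = 3504 and P(9, 33) = 3729; 3553 is not s-gonal.
s = 11: P(11, 28) = 3430 and P(11, 29) = 3683; 3553 is not s-gonal.
s = 12: P(12, 27) = 3537 and P(12, 28) = 3808; 3553 is not s-gonal.
Hits: s ∈ {7} → 1.

1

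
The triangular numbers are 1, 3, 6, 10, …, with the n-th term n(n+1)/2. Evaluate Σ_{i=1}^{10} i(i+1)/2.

220

Σ i(i+1)/2 = (Σi² + Σi) / 2 over i = 1..10.
Σi = 55 and Σi² = 385.
(1·385 + 1·55) / 2 = 440/2 = 220.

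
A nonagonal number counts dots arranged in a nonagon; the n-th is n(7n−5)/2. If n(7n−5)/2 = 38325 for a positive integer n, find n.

105

Set n(7n−5)/2 = 38325, giving 7n² − 5n − 76650 = 0.
The discriminant is 25 + 56·38325 = 2146225, and √2146225 = 1465.
So n = (5 + 1465) / 14 = 1470/14 = 105.
Check: 105·(7·105 − 5)/2 = 38325. ✓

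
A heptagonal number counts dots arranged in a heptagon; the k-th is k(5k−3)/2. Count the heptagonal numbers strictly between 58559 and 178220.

The n-th heptagonal number is n(5n−3)/2.
Smallest index with value > 58559: n = 154 (giving 59059).
Largest index with value < 178220: n = 267 (giving 177822).
Indices 154 through 267: 114 terms.

114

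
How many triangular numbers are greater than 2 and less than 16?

The n-th triangular number is n(n+1)/2.
Smallest index with value > 2: n = 2 (giving 3).
Largest index with value < 16: n = 5 (giving 15).
Indices 2 through 5: 4 terms.

4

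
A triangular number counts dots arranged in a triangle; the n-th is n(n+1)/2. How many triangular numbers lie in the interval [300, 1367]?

The n-th triangular number is n(n+1)/2.
Smallest index with value ≥ 300: n = 24 (giving 300).
Largest index with value ≤ 1367: n = 51 (giving 1326).
Indices 24 through 51: 28 terms.

28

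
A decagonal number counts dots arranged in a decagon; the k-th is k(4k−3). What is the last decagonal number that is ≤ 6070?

5967

Solve n(4n−3) ≤ 6070 for integer n.
n = 39 gives 5967 ≤ 6070, while n = 40 gives 6280 > 6070; so the answer is 5967.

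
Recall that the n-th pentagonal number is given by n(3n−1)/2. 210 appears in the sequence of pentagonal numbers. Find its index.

Set n(3n−1)/2 = 210, giving 3n² − n − 420 = 0.
The discriminant is 1 + 24·210 = 5041, and √5041 = 71.
So n = (1 + 71) / 6 = 72/6 = 12.

12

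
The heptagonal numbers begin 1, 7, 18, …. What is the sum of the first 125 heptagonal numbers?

Σ i(5i−3)/2 = (5Σi² − 3Σi) / 2 over i = 1..125.
Σi = 7875 and Σi² = 658875.
(5·658875 − 3·7875) / 2 = 3270750/2 = 1635375.

1635375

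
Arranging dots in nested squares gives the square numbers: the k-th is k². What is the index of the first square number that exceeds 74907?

274

Solve n² > 74907 for integer n.
The largest n with value ≤ 74907 is 273 (since 74529 ≤ 74907 < 75076), so the first above is n = 274, value 75076.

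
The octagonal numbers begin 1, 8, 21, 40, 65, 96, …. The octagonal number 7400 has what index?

Set n(3n−2) = 7400, giving 3n² − 2n − 7400 = 0.
So n = (2 + 298) / 6 = 300/6 = 50.
Check: 50·(3·50 − 2) = 7400. ✓

50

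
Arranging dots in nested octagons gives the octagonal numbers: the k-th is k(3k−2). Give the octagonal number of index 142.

60208

The 142nd octagonal number is n(3n−2) with n = 142.
142·(3·142 − 2) = 142·424 = 60208.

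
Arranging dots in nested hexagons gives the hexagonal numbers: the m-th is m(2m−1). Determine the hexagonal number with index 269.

144453

269·(2·269 − 1) = 269·537 = 144453.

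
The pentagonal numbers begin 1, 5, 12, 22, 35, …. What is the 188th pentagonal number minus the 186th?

188·(3·188 − 1)/2 = 52922 and 186·(3·186 − 1)/2 = 51801.
Difference: 52922 − 51801 = 1121.

1121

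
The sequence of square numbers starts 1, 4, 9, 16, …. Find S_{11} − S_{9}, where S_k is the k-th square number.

40

11² = 121 and 9² = 81.
Difference: 121 − 81 = 40.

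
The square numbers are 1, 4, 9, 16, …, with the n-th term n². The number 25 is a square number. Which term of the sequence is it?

5

We need n² = 25, so n = √25 = 5.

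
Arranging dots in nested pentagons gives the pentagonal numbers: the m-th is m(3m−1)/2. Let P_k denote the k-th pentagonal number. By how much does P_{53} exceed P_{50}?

462

53·(3·53 − 1)/2 = 4187 and 50·(3·50 − 1)/2 = 3725.
Difference: 4187 − 3725 = 462.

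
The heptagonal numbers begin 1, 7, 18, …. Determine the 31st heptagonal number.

2356

The 31st heptagonal number is n(5n−3)/2 with n = 31.
31·(5·31 − 3)/2 = 31·152/2 = 31·76 = 2356.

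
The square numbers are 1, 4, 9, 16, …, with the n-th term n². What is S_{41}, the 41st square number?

1681

The 41st square number is n² with n = 41.
41² = 1681.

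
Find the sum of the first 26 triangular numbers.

Σ i(i+1)/2 = (Σi² + Σi) / 2 over i = 1..26.
Σi = 351 and Σi² = 6201.
(1·6201 + 1·351) / 2 = 6552/2 = 3276.

3276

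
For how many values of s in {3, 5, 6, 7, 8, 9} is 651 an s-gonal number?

2

s = 3: P(3, 35) = 630 and P(3, 36) = 666; 651 is not s-gonal.
s = 5: P(5, 21) = 651. ✓
s = 6: P(6, 18) = 630 and P(6, 19) = 703; 651 is not s-gonal.
s = 7: P(7, 16) = 616 and P(7, 17) = 697; 651 is not s-gonal.
s = 8: P(8, 15) = 645 and P(8, 16) = 736; 651 is not s-gonal.
s = 9: P(9, 14) = 651. ✓
Hits: s ∈ {5, 9} → 2.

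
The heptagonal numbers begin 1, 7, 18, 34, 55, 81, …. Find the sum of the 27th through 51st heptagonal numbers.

96850

Σ i(5i−3)/2 = (5Σi² − 3Σi) / 2 over i = 27..51.
Σi = 1326 − 351 = 975 and Σi² = 45526 − 6201 = 39325.
(5·39325 − 3·975) / 2 = 193700/2 = 96850.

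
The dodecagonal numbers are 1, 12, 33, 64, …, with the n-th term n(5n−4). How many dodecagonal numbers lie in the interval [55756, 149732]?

68

The n-th dodecagonal number is n(5n−4).
Smallest index with value ≥ 55756: n = 106 (giving 55756).
Largest index with value ≤ 149732: n = 173 (giving 148953).
Indices 106 through 173: 68 terms.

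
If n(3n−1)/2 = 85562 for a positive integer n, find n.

Set n(3n−1)/2 = 85562, giving 3n² − n − 171124 = 0.
So n = (1 + 1433) / 6 = 1434/6 = 239.

239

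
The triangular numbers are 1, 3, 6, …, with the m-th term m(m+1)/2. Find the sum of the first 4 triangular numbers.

Σ i(i+1)/2 = (Σi² + Σi) / 2 over i = 1..4.
Σi = 10 and Σi² = 30.
(1·30 + 1·10) / 2 = 40/2 = 20.

20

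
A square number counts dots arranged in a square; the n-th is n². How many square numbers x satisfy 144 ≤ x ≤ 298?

6

The n-th square number is n².
Smallest index with value ≥ 144: n = 12 (giving 144).
Largest index with value ≤ 298: n = 17 (giving 289).
Indices 12 through 17: 6 terms.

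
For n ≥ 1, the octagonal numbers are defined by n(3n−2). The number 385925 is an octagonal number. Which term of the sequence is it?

Set n(3n−2) = 385925, giving 3n² − 2n − 385925 = 0.
The discriminant is 4 + 12·385925 = 4631104, and √4631104 = 2152.
So n = (2 + 2152) / 6 = 2154/6 = 359.
Check: 359·(3·359 − 2) = 385925. ✓

359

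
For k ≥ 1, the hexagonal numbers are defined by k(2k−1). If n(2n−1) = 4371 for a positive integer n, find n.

Set n(2n−1) = 4371, giving 2n² − n − 4371 = 0.
The discriminant is 1 + 8·4371 = 34969, and √34969 = 187.
So n = (1 + 187) / 4 = 188/4 = 47.

47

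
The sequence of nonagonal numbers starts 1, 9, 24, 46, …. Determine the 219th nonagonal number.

167316

The 219th nonagonal number is n(7n−5)/2 with n = 219.
219·(7·219 − 5)/2 = 219·1528/2 = 219·764 = 167316.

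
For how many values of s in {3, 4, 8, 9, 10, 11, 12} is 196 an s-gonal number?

s = 3: P(3, 19) = 190 and P(3, 20) = 210; 196 is not s-gonal.
s = 4: P(4, 14) = 196. ✓
s = 8: P(8, 8) = 176 and P(8, 9) = 225; 196 is not s-gonal.
s = 9: P(9, 7) = 154 and P(9, 8) = 204; 196 is not s-gonal.
s = 10: P(10, 7) = 175 and P(10, 8) = 232; 196 is not s-gonal.
s = 11: P(11, 7) = 196. ✓
s = 12: P(12, 6) = 156 and P(12, 7) = 217; 196 is not s-gonal.
Hits: s ∈ {4, 11} → 2.

2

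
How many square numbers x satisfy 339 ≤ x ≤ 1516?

The n-th square number is n².
Smallest index with value ≥ 339: n = 19 (giving 361).
Largest index with value ≤ 1516: n = 38 (giving 1444).
Indices 19 through 38: 20 terms.

20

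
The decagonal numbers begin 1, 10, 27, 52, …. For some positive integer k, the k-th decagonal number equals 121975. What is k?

Set n(4n−3) = 121975, giving 4n² − 3n − 121975 = 0.
So n = (3 + 1397) / 8 = 1400/8 = 175.
Check: 175·(4·175 − 3) = 121975. ✓

175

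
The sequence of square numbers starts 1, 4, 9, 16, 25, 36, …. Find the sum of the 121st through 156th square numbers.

Σ_{i=121}^{156} i² = 1277666 − 583220 = 694446.

694446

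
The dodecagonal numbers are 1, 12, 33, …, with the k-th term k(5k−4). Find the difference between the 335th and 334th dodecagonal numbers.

3341

Consecutive dodecagonal numbers differ by 10n − 9: here 10·335 − 9 = 3341.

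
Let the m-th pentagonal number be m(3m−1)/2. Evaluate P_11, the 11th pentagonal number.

176

The 11th pentagonal number is n(3n−1)/2 with n = 11.
11·(3·11 − 1)/2 = 11·32/2 = 11·16 = 176.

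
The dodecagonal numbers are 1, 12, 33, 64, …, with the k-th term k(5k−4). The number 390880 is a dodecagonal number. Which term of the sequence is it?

Set n(5n−4) = 390880, giving 5n² − 4n − 390880 = 0.
The discriminant is 16 + 20·390880 = 7817616, and √7817616 = 2796.
So n = (4 + 2796) / 10 = 2800/10 = 280.

280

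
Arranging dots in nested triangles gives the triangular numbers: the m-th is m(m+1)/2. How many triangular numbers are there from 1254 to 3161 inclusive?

30

The n-th triangular number is n(n+1)/2.
Smallest index with value ≥ 1254: n = 50 (giving 1275).
Largest index with value ≤ 3161: n = 79 (giving 3160).
Indices 50 through 79: 30 terms.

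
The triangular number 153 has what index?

Set n(n+1)/2 = 153, giving n² + n − 306 = 0.
So n = (-1 + 35) / 2 = 34/2 = 17.

17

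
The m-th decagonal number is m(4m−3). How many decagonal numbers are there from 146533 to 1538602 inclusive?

The n-th decagonal number is n(4n−3).
Smallest index with value ≥ 146533: n = 192 (giving 146880).
Largest index with value ≤ 1538602: n = 620 (giving 1535740).
Indices 192 through 620: 429 terms.

429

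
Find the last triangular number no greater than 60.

Solve n(n+1)/2 ≤ 60 for integer n.
n = 10 gives 55 ≤ 60, while n = 11 gives 66 > 60; so the answer is 55.

55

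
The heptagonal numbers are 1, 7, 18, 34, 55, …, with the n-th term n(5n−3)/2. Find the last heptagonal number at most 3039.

3010

Solve n(5n−3)/2 ≤ 3039 for integer n.
n = 35 gives 3010 ≤ 3039, while n = 36 gives 3186 > 3039; so the answer is 3010.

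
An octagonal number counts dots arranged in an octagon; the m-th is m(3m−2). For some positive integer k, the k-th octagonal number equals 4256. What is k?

Set n(3n−2) = 4256, giving 3n² − 2n − 4256 = 0.
The discriminant is 4 + 12·4256 = 51076, and √51076 = 226.
So n = (2 + 226) / 6 = 228/6 = 38.

38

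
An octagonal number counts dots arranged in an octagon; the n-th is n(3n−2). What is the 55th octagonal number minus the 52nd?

957

55·(3·55 − 2) = 8965 and 52·(3·52 − 2) = 8008.
Difference: 8965 − 8008 = 957.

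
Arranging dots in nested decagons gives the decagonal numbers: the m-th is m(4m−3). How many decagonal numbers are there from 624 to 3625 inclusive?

The n-th decagonal number is n(4n−3).
Smallest index with value ≥ 624: n = 13 (giving 637).
Largest index with value ≤ 3625: n = 30 (giving 3510).
Indices 13 through 30: 18 terms.

18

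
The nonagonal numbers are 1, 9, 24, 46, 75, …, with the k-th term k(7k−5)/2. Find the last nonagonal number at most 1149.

1089

Solve n(7n−5)/2 ≤ 1149 for integer n.
n = 18 gives 1089 ≤ 1149, while n = 19 gives 1216 > 1149; so the answer is 1089.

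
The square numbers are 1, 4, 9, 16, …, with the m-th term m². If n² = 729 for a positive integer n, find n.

27

We need n² = 729, so n = √729 = 27.
Check: 27² = 729. ✓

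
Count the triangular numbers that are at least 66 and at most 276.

13

The n-th triangular number is n(n+1)/2.
Smallest index with value ≥ 66: n = 11 (giving 66).
Largest index with value ≤ 276: n = 23 (giving 276).
Indices 11 through 23: 13 terms.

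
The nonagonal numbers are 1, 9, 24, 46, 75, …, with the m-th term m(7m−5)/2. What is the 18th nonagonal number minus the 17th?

120

Consecutive nonagonal numbers differ by 7n − 6: here 7·18 − 6 = 120.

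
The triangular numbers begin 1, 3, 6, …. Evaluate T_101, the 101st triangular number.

5151

101·102/2 = 10302/2 = 5151.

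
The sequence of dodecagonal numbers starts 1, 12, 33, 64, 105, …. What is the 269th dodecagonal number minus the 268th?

2681

Consecutive dodecagonal numbers differ by 10n − 9: here 10·269 − 9 = 2681.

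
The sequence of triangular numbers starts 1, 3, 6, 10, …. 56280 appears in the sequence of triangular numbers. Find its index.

Set n(n+1)/2 = 56280, giving n² + n − 112560 = 0.
The discriminant is 1 + 8·56280 = 450241, and √450241 = 671.
So n = (-1 + 671) / 2 = 670/2 = 335.

335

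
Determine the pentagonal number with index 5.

35

5·(3·5 − 1)/2 = 5·14/2 = 5·7 = 35.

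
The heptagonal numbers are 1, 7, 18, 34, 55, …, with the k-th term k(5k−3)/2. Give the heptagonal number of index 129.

The 129th heptagonal number is n(5n−3)/2 with n = 129.
129·(5·129 − 3)/2 = 129·642/2 = 129·321 = 41409.

41409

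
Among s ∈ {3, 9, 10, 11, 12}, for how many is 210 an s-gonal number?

1

s = 3: P(3, 20) = 210. ✓
s = 9: P(9, 8) = 204 and P(9, 9) = 261; 210 is not s-gonal.
s = 10: P(10, 7) = 175 and P(10, 8) = 232; 210 is not s-gonal.
s = 11: P(11, 7) = 196 and P(11, 8) = 260; 210 is not s-gonal.
s = 12: P(12, 6) = 156 and P(12, 7) = 217; 210 is not s-gonal.
Hits: s ∈ {3} → 1.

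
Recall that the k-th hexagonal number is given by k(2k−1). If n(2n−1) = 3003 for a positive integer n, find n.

39

Set n(2n−1) = 3003, giving 2n² − n − 3003 = 0.
The discriminant is 1 + 8·3003 = 24025, and √24025 = 155.
So n = (1 + 155) / 4 = 156/4 = 39.
Check: 39·(2·39 − 1) = 3003. ✓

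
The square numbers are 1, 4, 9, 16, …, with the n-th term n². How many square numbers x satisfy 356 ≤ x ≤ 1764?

The n-th square number is n².
Smallest index with value ≥ 356: n = 19 (giving 361).
Largest index with value ≤ 1764: n = 42 (giving 1764).
Indices 19 through 42: 24 terms.

24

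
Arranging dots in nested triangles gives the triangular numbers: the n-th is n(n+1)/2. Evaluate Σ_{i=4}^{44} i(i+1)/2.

Σ i(i+1)/2 = (Σi² + Σi) / 2 over i = 4..44.
Σi = 990 − 6 = 984 and Σi² = 29370 − 14 = 29356.
(1·29356 + 1·984) / 2 = 30340/2 = 15170.

15170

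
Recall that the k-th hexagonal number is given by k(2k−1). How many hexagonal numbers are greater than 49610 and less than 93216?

The n-th hexagonal number is n(2n−1).
Smallest index with value > 49610: n = 158 (giving 49770).
Largest index with value < 93216: n = 216 (giving 93096).
Indices 158 through 216: 59 terms.

59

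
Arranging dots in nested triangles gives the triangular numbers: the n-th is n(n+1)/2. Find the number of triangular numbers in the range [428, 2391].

40

The n-th triangular number is n(n+1)/2.
Smallest index with value ≥ 428: n = 29 (giving 435).
Largest index with value ≤ 2391: n = 68 (giving 2346).
Indices 29 through 68: 40 terms.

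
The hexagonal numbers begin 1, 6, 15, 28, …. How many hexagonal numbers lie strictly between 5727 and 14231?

The n-th hexagonal number is n(2n−1).
Smallest index with value > 5727: n = 54 (giving 5778).
Largest index with value < 14231: n = 84 (giving 14028).
Indices 54 through 84: 31 terms.

31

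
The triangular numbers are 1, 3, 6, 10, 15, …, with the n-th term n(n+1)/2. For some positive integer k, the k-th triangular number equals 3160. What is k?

79

Set n(n+1)/2 = 3160, giving n² + n − 6320 = 0.
The discriminant is 1 + 8·3160 = 25281, and √25281 = 159.
So n = (-1 + 159) / 2 = 158/2 = 79.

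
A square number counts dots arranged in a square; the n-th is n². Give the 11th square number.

121

The 11th square number is n² with n = 11.
11² = 121.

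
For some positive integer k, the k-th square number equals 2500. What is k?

We need n² = 2500, so n = √2500 = 50.
Check: 50² = 2500. ✓

50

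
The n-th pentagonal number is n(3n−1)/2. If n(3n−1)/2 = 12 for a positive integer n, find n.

Set n(3n−1)/2 = 12, giving 3n² − n − 24 = 0.
The discriminant is 1 + 24·12 = 289, and √289 = 17.
So n = (1 + 17) / 6 = 18/6 = 3.
Check: 3·(3·3 − 1)/2 = 12. ✓

3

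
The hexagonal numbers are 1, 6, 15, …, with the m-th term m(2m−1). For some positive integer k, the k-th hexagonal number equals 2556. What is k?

36

Set n(2n−1) = 2556, giving 2n² − n − 2556 = 0.
The discriminant is 1 + 8·2556 = 20449, and √20449 = 143.
So n = (1 + 143) / 4 = 144/4 = 36.
Check: 36·(2·36 − 1) = 2556. ✓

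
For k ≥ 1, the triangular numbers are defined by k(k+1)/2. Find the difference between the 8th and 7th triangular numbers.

Consecutive triangular numbers differ by n: T_{8} − T_{7} = 8.

8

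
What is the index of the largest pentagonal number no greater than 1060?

26

Solve n(3n−1)/2 ≤ 1060 for integer n.
n = 26 gives 1001 ≤ 1060, while n = 27 gives 1080 > 1060; so the answer is index 26.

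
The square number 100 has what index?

10

We need n² = 100, so n = √100 = 10.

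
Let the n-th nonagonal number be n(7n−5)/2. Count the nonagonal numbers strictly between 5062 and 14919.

The n-th nonagonal number is n(7n−5)/2.
Smallest index with value > 5062: n = 39 (giving 5226).
Largest index with value < 14919: n = 65 (giving 14625).
Indices 39 through 65: 27 terms.

27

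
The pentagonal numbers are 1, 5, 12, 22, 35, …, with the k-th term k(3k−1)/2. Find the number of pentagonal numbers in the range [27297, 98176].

The n-th pentagonal number is n(3n−1)/2.
Smallest index with value ≥ 27297: n = 136 (giving 27676).
Largest index with value ≤ 98176: n = 256 (giving 98176).
Indices 136 through 256: 121 terms.

121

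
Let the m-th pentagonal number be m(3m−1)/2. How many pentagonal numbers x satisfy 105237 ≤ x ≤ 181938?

83

The n-th pentagonal number is n(3n−1)/2.
Smallest index with value ≥ 105237: n = 266 (giving 106001).
Largest index with value ≤ 181938: n = 348 (giving 181482).
Indices 266 through 348: 83 terms.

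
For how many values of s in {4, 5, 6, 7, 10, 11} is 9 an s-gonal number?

s = 4: P(4, 3) = 9. ✓
s = 5: P(5, 2) = 5 and P(5, 3) = 12; 9 is not s-gonal.
s = 6: P(6, 2) = 6 and P(6, 3) = 15; 9 is not s-gonal.
s = 7: P(7, 2) = 7 and P(7, 3) = 18; 9 is not s-gonal.
s = 10: P(10, 1) = 1 and P(10, 2) = 10; 9 is not s-gonal.
s = 11: P(11, 1) = 1 and P(11, 2) = 11; 9 is not s-gonal.
Hits: s ∈ {4} → 1.

1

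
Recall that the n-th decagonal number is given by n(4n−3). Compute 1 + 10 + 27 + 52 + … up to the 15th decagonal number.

4600

Σ i(4i−3) = 4Σi² − 3Σi over i = 1..15.
Σi = 120 and Σi² = 1240.
4·1240 − 3·120 = 4600.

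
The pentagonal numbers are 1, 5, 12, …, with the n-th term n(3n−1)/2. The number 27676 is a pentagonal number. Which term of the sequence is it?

136

Set n(3n−1)/2 = 27676, giving 3n² − n − 55352 = 0.
The discriminant is 1 + 24·27676 = 664225, and √664225 = 815.
So n = (1 + 815) / 6 = 816/6 = 136.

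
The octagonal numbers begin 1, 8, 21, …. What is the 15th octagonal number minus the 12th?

15·(3·15 − 2) = 645 and 12·(3·12 − 2) = 408.
Difference: 645 − 408 = 237.

237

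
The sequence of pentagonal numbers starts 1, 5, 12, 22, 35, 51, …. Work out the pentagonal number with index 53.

4187

The 53rd pentagonal number is n(3n−1)/2 with n = 53.
53·(3·53 − 1)/2 = 53·158/2 = 53·79 = 4187.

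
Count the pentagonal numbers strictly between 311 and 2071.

The n-th pentagonal number is n(3n−1)/2.
Smallest index with value > 311: n = 15 (giving 330).
Largest index with value < 2071: n = 37 (giving 2035).
Indices 15 through 37: 23 terms.

23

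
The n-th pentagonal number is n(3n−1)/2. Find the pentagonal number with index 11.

11·(3·11 − 1)/2 = 11·32/2 = 11·16 = 176.

176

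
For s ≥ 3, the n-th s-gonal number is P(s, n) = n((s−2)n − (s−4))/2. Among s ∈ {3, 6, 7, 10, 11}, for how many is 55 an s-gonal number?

s = 3: P(3, 10) = 55. ✓
s = 6: P(6, 5) = 45 and P(6, 6) = 66; 55 is not s-gonal.
s = 7: P(7, 5) = 55. ✓
s = 10: P(10, 4) = 52 and P(10, 5) = 85; 55 is not s-gonal.
s = 11: P(11, 3) = 30 and P(11, 4) = 58; 55 is not s-gonal.
Hits: s ∈ {3, 7} → 2.

2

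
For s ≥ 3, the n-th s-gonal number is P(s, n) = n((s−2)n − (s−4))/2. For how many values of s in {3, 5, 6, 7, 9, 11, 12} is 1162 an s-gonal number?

1

s = 3: P(3, 47) = 1128 and P(3, 48) = 1176; 1162 is not s-gonal.
s = 5: P(5, 28) = 1162. ✓
s = 6: P(6, 24) = 1128 and P(6, 25) = 1225; 1162 is not s-gonal.
s = 7: P(7, 21) = 1071 and P(7, 22) = 1177; 1162 is not s-gonal.
s = 9: P(9, 18) = 1089 and P(9, 19) = 1216; 1162 is not s-gonal.
s = 11: P(11, 16) = 1096 and P(11, 17) = 1241; 1162 is not s-gonal.
s = 12: P(12, 15) = 1065 and P(12, 16) = 1216; 1162 is not s-gonal.
Hits: s ∈ {5} → 1.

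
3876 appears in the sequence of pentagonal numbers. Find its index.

Set n(3n−1)/2 = 3876, giving 3n² − n − 7752 = 0.
The discriminant is 1 + 24·3876 = 93025, and √93025 = 305.
So n = (1 + 305) / 6 = 306/6 = 51.
Check: 51·(3·51 − 1)/2 = 3876. ✓

51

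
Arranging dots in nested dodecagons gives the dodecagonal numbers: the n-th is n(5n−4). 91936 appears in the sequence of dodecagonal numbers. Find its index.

136

Set n(5n−4) = 91936, giving 5n² − 4n − 91936 = 0.
So n = (4 + 1356) / 10 = 1360/10 = 136.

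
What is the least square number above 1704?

Solve n² > 1704 for integer n.
The largest n with value ≤ 1704 is 41 (since 1681 ≤ 1704 < 1764), so the first above is n = 42, value 1764.

1764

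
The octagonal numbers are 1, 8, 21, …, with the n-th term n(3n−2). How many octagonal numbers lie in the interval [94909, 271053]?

122

The n-th octagonal number is n(3n−2).
Smallest index with value ≥ 94909: n = 179 (giving 95765).
Largest index with value ≤ 271053: n = 300 (giving 269400).
Indices 179 through 300: 122 terms.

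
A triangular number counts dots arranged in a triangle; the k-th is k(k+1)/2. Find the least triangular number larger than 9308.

9316

Solve n(n+1)/2 > 9308 for integer n.
The largest n with value ≤ 9308 is 135 (since 9180 ≤ 9308 < 9316), so the first above is n = 136, value 9316.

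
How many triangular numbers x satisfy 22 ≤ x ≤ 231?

15

The n-th triangular number is n(n+1)/2.
Smallest index with value ≥ 22: n = 7 (giving 28).
Largest index with value ≤ 231: n = 21 (giving 231).
Indices 7 through 21: 15 terms.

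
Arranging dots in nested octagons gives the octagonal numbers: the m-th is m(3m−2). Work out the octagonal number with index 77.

17633

The 77th octagonal number is n(3n−2) with n = 77.
77·(3·77 − 2) = 77·229 = 17633.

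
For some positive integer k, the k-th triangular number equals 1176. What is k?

48

Set n(n+1)/2 = 1176, giving n² + n − 2352 = 0.
The discriminant is 1 + 8·1176 = 9409, and √9409 = 97.
So n = (-1 + 97) / 2 = 96/2 = 48.
Check: 48·49/2 = 1176. ✓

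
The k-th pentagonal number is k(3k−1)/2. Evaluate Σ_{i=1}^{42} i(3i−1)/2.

Σ i(3i−1)/2 = (3Σi² − Σi) / 2 over i = 1..42.
Σi = 903 and Σi² = 25585.
(3·25585 − 1·903) / 2 = 75852/2 = 37926.

37926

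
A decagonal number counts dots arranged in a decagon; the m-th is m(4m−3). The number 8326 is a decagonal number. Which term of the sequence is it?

46

Set n(4n−3) = 8326, giving 4n² − 3n − 8326 = 0.
The discriminant is 9 + 16·8326 = 133225, and √133225 = 365.
So n = (3 + 365) / 8 = 368/8 = 46.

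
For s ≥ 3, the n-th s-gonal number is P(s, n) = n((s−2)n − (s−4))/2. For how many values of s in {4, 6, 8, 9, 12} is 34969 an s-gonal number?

s = 4: P(4, 187) = 34969. ✓
s = 6: P(6, 132) = 34716 and P(6, 133) = 35245; 34969 is not s-gonal.
s = 8: P(8, 108) = 34776 and P(8, 109) = 35425; 34969 is not s-gonal.
s = 9: P(9, 100) = 34750 and P(9, 101) = 35451; 34969 is not s-gonal.
s = 12: P(12, 84) = 34944 and P(12, 85) = 35785; 34969 is not s-gonal.
Hits: s ∈ {4} → 1.

1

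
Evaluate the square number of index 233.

233² = 54289.

54289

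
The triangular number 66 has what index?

11

Set n(n+1)/2 = 66, giving n² + n − 132 = 0.
The discriminant is 1 + 8·66 = 529, and √529 = 23.
So n = (-1 + 23) / 2 = 22/2 = 11.
Check: 11·12/2 = 66. ✓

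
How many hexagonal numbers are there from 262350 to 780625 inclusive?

263

The n-th hexagonal number is n(2n−1).
Smallest index with value ≥ 262350: n = 363 (giving 263175).
Largest index with value ≤ 780625: n = 625 (giving 780625).
Indices 363 through 625: 263 terms.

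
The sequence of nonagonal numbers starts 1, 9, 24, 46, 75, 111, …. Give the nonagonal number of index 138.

The 138th nonagonal number is n(7n−5)/2 with n = 138.
138·(7·138 − 5)/2 = 138·961/2 = 66309.

66309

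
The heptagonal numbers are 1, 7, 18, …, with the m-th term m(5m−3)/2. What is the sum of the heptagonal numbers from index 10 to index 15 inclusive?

Σ i(5i−3)/2 = (5Σi² − 3Σi) / 2 over i = 10..15.
Σi = 120 − 45 = 75 and Σi² = 1240 − 285 = 955.
(5·955 − 3·75) / 2 = 4550/2 = 2275.

2275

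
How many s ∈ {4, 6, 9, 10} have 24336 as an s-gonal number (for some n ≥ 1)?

1

s = 4: P(4, 156) = 24336. ✓
s = 6: P(6, 110) = 24090 and P(6, 111) = 24531; 24336 is not s-gonal.
s = 9: P(9, 83) = 23904 and P(9, 84) = 24486; 24336 is not s-gonal.
s = 10: P(10, 78) = 24102 and P(10, 79) = 24727; 24336 is not s-gonal.
Hits: s ∈ {4} → 1.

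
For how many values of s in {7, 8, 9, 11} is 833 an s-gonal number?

s = 7: P(7, 18) = 783 and P(7, 19) = 874; 833 is not s-gonal.
s = 8: P(8, 17) = 833. ✓
s = 9: P(9, 15) = 750 and P(9, 16) = 856; 833 is not s-gonal.
s = 11: P(11, 14) = 833. ✓
Hits: s ∈ {8, 11} → 2.

2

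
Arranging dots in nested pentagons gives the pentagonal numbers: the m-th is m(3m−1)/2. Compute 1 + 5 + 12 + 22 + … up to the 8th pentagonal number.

Σ i(3i−1)/2 = (3Σi² − Σi) / 2 over i = 1..8.
Σi = 36 and Σi² = 204.
(3·204 − 1·36) / 2 = 576/2 = 288.

288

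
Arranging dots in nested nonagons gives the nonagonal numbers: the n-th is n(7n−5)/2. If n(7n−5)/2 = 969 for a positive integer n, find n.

17

Set n(7n−5)/2 = 969, giving 7n² − 5n − 1938 = 0.
The discriminant is 25 + 56·969 = 54289, and √54289 = 233.
So n = (5 + 233) / 14 = 238/14 = 17.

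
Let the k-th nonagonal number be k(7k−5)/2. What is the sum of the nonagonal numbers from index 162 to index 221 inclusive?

7735430

Σ i(7i−5)/2 = (7Σi² − 5Σi) / 2 over i = 162..221.
Σi = 24531 − 13041 = 11490 and Σi² = 3622411 − 1404081 = 2218330.
(7·2218330 − 5·11490) / 2 = 15470860/2 = 7735430.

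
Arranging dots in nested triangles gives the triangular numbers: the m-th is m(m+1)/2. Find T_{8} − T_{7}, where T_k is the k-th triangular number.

8

Consecutive triangular numbers differ by n: T_{8} − T_{7} = 8.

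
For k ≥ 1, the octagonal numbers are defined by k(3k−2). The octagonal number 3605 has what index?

35

Set n(3n−2) = 3605, giving 3n² − 2n − 3605 = 0.
The discriminant is 4 + 12·3605 = 43264, and √43264 = 208.
So n = (2 + 208) / 6 = 210/6 = 35.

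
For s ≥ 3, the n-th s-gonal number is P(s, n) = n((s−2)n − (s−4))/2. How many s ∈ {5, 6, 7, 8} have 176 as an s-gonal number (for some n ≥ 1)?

2

s = 5: P(5, 11) = 176. ✓
s = 6: P(6, 9) = 153 and P(6, 10) = 190; 176 is not s-gonal.
s = 7: P(7, 8) = 148 and P(7, 9) = 189; 176 is not s-gonal.
s = 8: P(8, 8) = 176. ✓
Hits: s ∈ {5, 8} → 2.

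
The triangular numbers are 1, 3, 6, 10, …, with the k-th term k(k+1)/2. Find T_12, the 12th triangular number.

The 12th triangular number is n(n+1)/2 with n = 12.
12·13/2 = 156/2 = 78.

78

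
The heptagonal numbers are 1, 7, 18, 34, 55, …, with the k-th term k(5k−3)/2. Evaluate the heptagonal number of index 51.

6426

The 51st heptagonal number is n(5n−3)/2 with n = 51.
51·(5·51 − 3)/2 = 51·252/2 = 51·126 = 6426.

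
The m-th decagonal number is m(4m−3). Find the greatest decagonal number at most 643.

Solve n(4n−3) ≤ 643 for integer n.
n = 13 gives 637 ≤ 643, while n = 14 gives 742 > 643; so the answer is 637.

637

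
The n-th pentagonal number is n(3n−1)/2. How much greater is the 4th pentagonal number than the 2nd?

17

4·(3·4 − 1)/2 = 22 and 2·(3·2 − 1)/2 = 5.
Difference: 22 − 5 = 17.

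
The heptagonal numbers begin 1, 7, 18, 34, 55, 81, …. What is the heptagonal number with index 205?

205·(5·205 − 3)/2 = 205·1022/2 = 205·511 = 104755.

104755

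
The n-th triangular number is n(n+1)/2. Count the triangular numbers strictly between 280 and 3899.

64

The n-th triangular number is n(n+1)/2.
Smallest index with value > 280: n = 24 (giving 300).
Largest index with value < 3899: n = 87 (giving 3828).
Indices 24 through 87: 64 terms.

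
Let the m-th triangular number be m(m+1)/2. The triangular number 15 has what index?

5

Set n(n+1)/2 = 15, giving n² + n − 30 = 0.
The discriminant is 1 + 8·15 = 121, and √121 = 11.
So n = (-1 + 11) / 2 = 10/2 = 5.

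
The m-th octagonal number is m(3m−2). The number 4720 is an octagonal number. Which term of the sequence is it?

40

Set n(3n−2) = 4720, giving 3n² − 2n − 4720 = 0.
The discriminant is 4 + 12·4720 = 56644, and √56644 = 238.
So n = (2 + 238) / 6 = 240/6 = 40.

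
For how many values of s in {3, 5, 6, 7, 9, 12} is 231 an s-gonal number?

s = 3: P(3, 21) = 231. ✓
s = 5: P(5, 12) = 210 and P(5, 13) = 247; 231 is not s-gonal.
s = 6: P(6, 11) = 231. ✓
s = 7: P(7, 9) = 189 and P(7, 10) = 235; 231 is not s-gonal.
s = 9: P(9, 8) = 204 and P(9, 9) = 261; 231 is not s-gonal.
s = 12: P(12, 7) = 217 and P(12, 8) = 288; 231 is not s-gonal.
Hits: s ∈ {3, 6} → 2.

2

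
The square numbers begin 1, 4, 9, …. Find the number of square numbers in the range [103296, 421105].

The n-th square number is n².
Smallest index with value ≥ 103296: n = 322 (giving 103684).
Largest index with value ≤ 421105: n = 648 (giving 419904).
Indices 322 through 648: 327 terms.

327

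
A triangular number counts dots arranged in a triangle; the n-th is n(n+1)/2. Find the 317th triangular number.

The 317th triangular number is n(n+1)/2 with n = 317.
317·318/2 = 100806/2 = 50403.

50403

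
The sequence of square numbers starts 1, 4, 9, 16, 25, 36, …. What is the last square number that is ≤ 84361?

84100

Solve n² ≤ 84361 for integer n.
n = 290 gives 84100 ≤ 84361, while n = 291 gives 84681 > 84361; so the answer is 84100.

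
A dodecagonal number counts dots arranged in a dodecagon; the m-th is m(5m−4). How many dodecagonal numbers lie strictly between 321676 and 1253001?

246

The n-th dodecagonal number is n(5n−4).
Smallest index with value > 321676: n = 255 (giving 324105).
Largest index with value < 1253001: n = 500 (giving 1248000).
Indices 255 through 500: 246 terms.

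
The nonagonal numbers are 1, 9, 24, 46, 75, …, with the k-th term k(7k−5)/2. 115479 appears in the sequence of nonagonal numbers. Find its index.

Set n(7n−5)/2 = 115479, giving 7n² − 5n − 230958 = 0.
The discriminant is 25 + 56·115479 = 6466849, and √6466849 = 2543.
So n = (5 + 2543) / 14 = 2548/14 = 182.
Check: 182·(7·182 − 5)/2 = 115479. ✓

182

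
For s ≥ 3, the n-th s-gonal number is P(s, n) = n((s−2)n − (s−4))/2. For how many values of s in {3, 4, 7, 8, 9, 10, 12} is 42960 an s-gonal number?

s = 3: P(3, 292) = 42778 and P(3, 293) = 43071; 42960 is not s-gonal.
s = 4: P(4, 207) = 42849 and P(4, 208) = 43264; 42960 is not s-gonal.
s = 7: P(7, 131) = 42706 and P(7, 132) = 43362; 42960 is not s-gonal.
s = 8: P(8, 120) = 42960. ✓
s = 9: P(9, 111) = 42846 and P(9, 112) = 43624; 42960 is not s-gonal.
s = 10: P(10, 104) = 42952 and P(10, 105) = 43785; 42960 is not s-gonal.
s = 12: P(12, 93) = 42873 and P(12, 94) = 43804; 42960 is not s-gonal.
Hits: s ∈ {8} → 1.

1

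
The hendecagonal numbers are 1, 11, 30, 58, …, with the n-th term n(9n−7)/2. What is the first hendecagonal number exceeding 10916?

Solve n(9n−7)/2 > 10916 for integer n.
The largest n with value ≤ 10916 is 49 (since 10633 ≤ 10916 < 11075), so the first above is n = 50, value 11075.

11075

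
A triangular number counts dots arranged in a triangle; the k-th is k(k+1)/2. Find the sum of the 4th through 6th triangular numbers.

46

Σ i(i+1)/2 = (Σi² + Σi) / 2 over i = 4..6.
Σi = 21 − 6 = 15 and Σi² = 91 − 14 = 77.
(1·77 + 1·15) / 2 = 92/2 = 46.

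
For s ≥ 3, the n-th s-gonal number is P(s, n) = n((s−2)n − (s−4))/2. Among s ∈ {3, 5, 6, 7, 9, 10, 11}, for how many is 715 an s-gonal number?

2

s = 3: P(3, 37) = 703 and P(3, 38) = 741; 715 is not s-gonal.
s = 5: P(5, 22) = 715. ✓
s = 6: P(6, 19) = 703 and P(6, 20) = 780; 715 is not s-gonal.
s = 7: P(7, 17) = 697 and P(7, 18) = 783; 715 is not s-gonal.
s = 9: P(9, 14) = 651 and P(9, 15) = 750; 715 is not s-gonal.
s = 10: P(10, 13) = 637 and P(10, 14) = 742; 715 is not s-gonal.
s = 11: P(11, 13) = 715. ✓
Hits: s ∈ {5, 11} → 2.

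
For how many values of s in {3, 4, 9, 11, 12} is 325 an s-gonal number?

2

s = 3: P(3, 25) = 325. ✓
s = 4: P(4, 18) = 324 and P(4, 19) = 361; 325 is not s-gonal.
s = 9: P(9, 10) = 325. ✓
s = 11: P(11, 8) = 260 and P(11, 9) = 333; 325 is not s-gonal.
s = 12: P(12, 8) = 288 and P(12, 9) = 369; 325 is not s-gonal.
Hits: s ∈ {3, 9} → 2.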